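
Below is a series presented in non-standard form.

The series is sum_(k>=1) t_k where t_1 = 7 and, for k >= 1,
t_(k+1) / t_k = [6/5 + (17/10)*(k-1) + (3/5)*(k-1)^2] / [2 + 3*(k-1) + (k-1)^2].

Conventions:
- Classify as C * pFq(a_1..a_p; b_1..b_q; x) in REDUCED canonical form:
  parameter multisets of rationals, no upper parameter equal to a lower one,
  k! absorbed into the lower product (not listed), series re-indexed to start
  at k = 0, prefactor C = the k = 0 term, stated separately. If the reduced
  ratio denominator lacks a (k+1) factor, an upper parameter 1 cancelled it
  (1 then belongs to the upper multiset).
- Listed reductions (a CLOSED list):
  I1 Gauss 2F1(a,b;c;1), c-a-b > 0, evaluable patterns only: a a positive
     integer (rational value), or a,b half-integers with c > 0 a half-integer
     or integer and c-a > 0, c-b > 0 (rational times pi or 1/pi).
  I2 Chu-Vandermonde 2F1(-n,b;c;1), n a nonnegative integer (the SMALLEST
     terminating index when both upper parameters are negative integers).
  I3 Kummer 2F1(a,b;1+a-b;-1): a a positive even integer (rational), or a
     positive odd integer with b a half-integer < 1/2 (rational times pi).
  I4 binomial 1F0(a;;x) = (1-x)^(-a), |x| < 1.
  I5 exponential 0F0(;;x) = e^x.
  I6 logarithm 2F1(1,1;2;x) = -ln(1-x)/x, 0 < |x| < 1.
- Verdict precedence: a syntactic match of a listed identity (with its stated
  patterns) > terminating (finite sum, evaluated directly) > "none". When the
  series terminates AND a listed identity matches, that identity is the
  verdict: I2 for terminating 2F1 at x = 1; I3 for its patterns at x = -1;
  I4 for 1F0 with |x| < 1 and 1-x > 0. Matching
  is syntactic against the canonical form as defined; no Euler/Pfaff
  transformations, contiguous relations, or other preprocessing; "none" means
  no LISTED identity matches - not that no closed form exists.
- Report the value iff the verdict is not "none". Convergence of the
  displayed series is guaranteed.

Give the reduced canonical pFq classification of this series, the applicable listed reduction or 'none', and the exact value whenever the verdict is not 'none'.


The tell: x = (3/5) and factor the ratio over Q (C = 7, x = 3/5): negated roots = parameters.
Ratio: r(k) = (3/5) * (k+4/3) (k+3/2) / [(k+2) (k+1)] - rational in k. x = (3/5); t_0 = 7; negate the roots.

Prefactor 7, argument 3/5: 2F1 with upper {4/3, 3/2} over lower {2}. Verdict: none here - no I1-I6 shape fits x = 3/5 with lower {2}.


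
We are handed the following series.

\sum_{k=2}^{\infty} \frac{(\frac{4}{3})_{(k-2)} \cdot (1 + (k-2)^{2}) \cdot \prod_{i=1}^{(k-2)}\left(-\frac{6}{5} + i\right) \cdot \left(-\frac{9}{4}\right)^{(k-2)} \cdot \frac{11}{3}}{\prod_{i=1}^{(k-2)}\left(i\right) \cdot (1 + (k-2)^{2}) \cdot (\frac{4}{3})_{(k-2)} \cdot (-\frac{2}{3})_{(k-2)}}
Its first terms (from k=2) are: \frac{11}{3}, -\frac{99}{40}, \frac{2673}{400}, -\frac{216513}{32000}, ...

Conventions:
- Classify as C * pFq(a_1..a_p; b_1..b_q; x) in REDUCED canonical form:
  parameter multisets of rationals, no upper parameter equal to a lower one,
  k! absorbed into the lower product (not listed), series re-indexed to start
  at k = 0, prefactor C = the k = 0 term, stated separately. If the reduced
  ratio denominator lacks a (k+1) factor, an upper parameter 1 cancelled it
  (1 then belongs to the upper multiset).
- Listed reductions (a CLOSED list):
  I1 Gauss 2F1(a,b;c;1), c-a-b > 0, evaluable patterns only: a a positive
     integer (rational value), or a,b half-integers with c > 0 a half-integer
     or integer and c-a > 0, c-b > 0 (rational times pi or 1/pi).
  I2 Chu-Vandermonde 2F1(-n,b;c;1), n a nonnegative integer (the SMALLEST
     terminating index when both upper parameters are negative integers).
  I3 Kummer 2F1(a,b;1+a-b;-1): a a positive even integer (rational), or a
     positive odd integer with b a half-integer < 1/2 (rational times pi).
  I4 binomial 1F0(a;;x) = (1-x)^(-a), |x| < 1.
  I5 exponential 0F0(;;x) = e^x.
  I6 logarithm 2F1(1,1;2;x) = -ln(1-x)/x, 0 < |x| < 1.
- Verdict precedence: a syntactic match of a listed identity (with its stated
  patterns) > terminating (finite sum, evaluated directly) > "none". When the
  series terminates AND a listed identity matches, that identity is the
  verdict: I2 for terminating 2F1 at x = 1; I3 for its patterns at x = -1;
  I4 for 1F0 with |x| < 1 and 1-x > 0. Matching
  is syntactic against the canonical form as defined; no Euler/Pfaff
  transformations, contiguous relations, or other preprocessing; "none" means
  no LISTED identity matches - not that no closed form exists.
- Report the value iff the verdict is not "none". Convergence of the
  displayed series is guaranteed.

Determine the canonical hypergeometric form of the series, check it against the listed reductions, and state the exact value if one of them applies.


Key observation: from the first term \frac{11}{3}: the product of the first k integers (C = 11/3, x = -9/4) is k!.
Term ratio: r(k) = -\frac{9}{4} * (k-\frac{1}{5}) / [(k-\frac{2}{3}) (k+1)] - rational; roots negated = parameters, x = -\frac{9}{4}, C = \frac{11}{3}.

Prefactor \frac{11}{3}, argument -\frac{9}{4}: 1F1 with upper {-\frac{1}{5}} over lower {-\frac{2}{3}}. Verdict: none (x = -\frac{9}{4}): each listed identity misses the multisets {-\frac{1}{5}} ; {-\frac{2}{3}}.


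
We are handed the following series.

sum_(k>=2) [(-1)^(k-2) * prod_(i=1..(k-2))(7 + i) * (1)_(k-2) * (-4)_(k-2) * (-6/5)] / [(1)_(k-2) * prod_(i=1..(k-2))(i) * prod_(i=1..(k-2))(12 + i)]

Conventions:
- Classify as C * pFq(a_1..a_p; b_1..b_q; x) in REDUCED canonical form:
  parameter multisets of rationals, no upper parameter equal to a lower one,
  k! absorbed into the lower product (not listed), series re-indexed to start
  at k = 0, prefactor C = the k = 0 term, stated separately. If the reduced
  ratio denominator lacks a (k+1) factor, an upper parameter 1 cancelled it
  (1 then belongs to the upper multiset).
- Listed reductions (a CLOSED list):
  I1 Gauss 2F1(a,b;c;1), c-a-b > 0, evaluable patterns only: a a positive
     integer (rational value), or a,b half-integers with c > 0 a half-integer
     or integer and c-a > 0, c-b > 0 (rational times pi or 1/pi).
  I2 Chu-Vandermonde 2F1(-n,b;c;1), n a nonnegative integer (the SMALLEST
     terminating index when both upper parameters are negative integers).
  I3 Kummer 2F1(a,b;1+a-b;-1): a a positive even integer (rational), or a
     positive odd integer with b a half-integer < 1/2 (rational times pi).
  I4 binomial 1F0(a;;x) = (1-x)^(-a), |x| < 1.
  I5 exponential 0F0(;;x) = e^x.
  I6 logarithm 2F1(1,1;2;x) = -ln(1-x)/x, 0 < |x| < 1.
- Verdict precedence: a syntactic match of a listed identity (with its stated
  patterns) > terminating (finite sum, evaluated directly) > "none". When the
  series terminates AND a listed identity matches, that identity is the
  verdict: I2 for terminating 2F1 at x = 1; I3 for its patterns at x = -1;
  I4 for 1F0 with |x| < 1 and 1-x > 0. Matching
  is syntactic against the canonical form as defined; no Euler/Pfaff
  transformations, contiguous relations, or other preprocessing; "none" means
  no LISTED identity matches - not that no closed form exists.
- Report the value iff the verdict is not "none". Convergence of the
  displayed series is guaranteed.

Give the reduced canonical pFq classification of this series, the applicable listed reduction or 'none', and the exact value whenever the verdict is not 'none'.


Reduced: x = -1, 2F1, upper = {-4, 8}, lower = {13}, C = -6/5. Verdict: the Kummer evaluation I3 matches (x = -1; c = 13 equals 1+a-b for upper {-4, 8}: listed pattern). Its exact value is -297/35.

First insight: t_0 being -6/5, the running product (prefactor -6/5) telescopes to a rising factorial.
Adjacent-term ratio: r(k) = (-1) * (k-4) (k+8) / [(k+13) (k+1)] - poly over poly, x = (-1) from leading terms; C = -6/5 at k = 0.


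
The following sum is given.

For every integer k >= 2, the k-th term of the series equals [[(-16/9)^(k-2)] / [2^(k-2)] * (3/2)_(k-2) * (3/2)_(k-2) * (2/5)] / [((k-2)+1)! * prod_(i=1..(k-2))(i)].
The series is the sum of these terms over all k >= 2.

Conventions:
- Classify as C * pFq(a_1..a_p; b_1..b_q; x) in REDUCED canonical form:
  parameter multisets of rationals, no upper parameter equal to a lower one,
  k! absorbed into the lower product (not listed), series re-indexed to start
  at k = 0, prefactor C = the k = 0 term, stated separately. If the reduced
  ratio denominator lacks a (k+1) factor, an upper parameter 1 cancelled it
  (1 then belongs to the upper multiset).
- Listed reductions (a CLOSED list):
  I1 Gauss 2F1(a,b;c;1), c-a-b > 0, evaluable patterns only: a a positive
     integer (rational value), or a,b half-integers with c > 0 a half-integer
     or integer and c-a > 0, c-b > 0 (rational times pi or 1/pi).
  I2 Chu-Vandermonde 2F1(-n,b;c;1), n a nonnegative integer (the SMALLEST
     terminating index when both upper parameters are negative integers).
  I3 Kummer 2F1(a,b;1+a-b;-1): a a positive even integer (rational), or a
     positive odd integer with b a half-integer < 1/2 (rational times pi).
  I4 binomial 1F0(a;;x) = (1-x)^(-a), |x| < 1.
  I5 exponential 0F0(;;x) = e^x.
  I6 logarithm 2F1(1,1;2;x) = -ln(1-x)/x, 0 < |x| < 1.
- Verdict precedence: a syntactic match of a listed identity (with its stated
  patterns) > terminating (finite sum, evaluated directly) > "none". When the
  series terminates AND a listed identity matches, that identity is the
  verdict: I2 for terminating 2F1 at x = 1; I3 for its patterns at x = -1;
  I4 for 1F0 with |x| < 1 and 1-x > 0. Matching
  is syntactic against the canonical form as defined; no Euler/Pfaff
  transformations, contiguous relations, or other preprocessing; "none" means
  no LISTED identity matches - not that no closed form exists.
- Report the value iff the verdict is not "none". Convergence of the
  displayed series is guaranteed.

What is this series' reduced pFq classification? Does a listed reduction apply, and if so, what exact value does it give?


Canonical form: C = 2/5 times 2F1 with upper {3/2, 3/2}, lower {2}, x = -8/9. Verdict: none - this 2F1 at x = -8/9 matches no listed pattern, and upper {3/2, 3/2} holds no stopper.

First insight: t_0 = 2/5 here, and the two k-th powers (prefactor 2/5) combine into one argument.
Adjacent-term ratio: r(k) = (-8/9) * (k+3/2) (k+3/2) / [(k+2) (k+1)] - rational in k. x = (-8/9); t_0 = 2/5; negate the roots.


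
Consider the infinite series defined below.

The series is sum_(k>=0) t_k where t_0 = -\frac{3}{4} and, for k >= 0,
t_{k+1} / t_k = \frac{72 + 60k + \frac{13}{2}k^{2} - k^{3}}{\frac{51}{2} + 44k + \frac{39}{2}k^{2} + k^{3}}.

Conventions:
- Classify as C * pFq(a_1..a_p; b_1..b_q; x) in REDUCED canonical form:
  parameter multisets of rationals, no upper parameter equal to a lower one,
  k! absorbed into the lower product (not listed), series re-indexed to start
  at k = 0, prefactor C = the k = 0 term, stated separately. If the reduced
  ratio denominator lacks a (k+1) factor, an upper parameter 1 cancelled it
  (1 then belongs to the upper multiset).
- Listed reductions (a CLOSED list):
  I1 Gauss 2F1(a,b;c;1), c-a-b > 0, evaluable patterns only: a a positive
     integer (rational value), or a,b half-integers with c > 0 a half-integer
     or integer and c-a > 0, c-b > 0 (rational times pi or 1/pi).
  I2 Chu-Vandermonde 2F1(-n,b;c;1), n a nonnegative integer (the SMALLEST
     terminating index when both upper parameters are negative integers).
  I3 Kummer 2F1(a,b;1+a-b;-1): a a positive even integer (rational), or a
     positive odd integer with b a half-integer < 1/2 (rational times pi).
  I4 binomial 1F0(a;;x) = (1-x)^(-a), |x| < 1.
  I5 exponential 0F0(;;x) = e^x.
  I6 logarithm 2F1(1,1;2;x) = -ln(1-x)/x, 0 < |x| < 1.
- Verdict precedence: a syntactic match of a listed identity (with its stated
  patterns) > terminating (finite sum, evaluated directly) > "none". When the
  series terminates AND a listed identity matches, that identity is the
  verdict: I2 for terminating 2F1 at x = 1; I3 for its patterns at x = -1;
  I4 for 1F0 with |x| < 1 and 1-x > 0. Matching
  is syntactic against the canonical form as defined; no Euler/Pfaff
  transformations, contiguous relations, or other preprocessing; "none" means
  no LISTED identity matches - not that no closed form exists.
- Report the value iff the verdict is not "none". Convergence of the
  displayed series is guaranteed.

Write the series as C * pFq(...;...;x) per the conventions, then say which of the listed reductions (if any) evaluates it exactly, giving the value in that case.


Reduced: x = -1, 2F1, upper = {-12, 4}, lower = {17}, C = -\frac{3}{4}. Verdict: Kummer (I3) matches (x = -1; c = 17 equals 1+a-b for upper {-12, 4}: listed pattern). Exact value: -15.

Key observation: with t_0 = -\frac{3}{4}, factor the ratio over Q (C = -3/4): negated roots = parameters.
Consecutive-term ratio: r(k) = -1 * (k-12) (k+4) / [(k+17) (k+1)] ; factor over Q: parameters, x = -1, and C = -\frac{3}{4}.


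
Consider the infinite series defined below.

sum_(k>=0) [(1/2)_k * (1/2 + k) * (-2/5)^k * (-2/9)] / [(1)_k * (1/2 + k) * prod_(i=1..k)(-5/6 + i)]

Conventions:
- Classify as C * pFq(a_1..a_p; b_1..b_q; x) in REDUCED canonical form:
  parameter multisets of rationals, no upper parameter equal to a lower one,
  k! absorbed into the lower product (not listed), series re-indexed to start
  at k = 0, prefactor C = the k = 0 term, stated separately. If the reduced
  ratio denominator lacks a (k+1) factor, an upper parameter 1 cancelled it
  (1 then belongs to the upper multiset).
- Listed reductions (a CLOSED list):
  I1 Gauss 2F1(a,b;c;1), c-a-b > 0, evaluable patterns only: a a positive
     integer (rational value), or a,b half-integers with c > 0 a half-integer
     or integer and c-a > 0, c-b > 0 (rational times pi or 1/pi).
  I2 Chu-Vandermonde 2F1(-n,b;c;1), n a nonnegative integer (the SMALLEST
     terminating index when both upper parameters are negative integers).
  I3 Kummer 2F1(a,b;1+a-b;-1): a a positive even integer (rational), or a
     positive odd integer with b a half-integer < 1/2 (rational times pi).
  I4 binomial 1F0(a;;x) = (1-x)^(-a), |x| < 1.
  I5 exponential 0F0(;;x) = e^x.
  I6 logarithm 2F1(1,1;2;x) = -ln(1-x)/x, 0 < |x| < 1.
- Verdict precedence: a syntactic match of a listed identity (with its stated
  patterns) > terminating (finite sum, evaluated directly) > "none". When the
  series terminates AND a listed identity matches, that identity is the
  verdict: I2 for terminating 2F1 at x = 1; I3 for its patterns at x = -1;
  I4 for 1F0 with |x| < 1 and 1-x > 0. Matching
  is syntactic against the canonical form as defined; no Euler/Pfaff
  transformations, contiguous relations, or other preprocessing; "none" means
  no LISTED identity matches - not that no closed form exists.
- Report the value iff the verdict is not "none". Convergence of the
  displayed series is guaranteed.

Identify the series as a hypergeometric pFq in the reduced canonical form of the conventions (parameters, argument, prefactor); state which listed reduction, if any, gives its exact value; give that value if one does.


The series (x = -2/5) is 1F1: upper {1/2}, lower {1/6}, prefactor -2/9. Verdict: none. No listed pattern accepts 1F1(1/2; 1/6; -2/5).

Structural cue: t_0 = -2/9 here, and striking the common factor k + 1/2 reduces the term (prefactor -2/9).
Adjacent-term ratio: r(k) = (-2/5) * (k+1/2) / [(k+1/6) (k+1)] - rational in k. x = (-2/5); t_0 = -2/9; negate the roots.


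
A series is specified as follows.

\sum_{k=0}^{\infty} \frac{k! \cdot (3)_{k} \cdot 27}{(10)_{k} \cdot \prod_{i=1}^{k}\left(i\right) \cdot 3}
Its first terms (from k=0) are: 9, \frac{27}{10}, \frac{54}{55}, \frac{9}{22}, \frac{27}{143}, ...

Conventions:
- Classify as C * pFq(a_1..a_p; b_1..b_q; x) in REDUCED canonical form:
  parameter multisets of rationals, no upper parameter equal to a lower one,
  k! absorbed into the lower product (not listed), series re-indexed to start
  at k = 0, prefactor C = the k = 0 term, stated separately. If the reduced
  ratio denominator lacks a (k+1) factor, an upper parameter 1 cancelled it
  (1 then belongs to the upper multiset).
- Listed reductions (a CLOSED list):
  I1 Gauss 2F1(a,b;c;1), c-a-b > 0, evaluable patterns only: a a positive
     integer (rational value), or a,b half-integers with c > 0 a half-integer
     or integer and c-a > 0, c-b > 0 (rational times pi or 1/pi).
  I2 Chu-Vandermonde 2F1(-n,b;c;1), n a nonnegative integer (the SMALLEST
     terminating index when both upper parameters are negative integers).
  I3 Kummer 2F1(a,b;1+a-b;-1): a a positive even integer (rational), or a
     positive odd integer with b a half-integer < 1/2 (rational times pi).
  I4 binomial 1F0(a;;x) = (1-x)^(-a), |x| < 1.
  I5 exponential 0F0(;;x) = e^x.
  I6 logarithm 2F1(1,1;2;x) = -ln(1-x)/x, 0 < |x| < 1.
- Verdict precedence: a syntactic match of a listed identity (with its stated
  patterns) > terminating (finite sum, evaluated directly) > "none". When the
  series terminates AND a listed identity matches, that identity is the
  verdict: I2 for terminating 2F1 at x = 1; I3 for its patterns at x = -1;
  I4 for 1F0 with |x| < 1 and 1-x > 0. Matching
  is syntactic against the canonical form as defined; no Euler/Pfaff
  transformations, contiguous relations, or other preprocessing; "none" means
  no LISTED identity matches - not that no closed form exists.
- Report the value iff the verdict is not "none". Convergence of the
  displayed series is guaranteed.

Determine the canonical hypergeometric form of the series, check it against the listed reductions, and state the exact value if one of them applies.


At argument 1: a 2F1 with upper {1, 3}, lower {10}, scaled by C = 9. Verdict: this is Gauss's theorem (I1) (x = 1: the Gamma ratio telescopes since c-a-b = 6 > 0 and a = 1 in Z>0). Hence: \frac{27}{2}.

Key observation: with t_0 = 9, the factorial ratio (prefactor 9) (k+a-1)!/(a-1)! is a rising factorial (a)_k.
Term ratio: r(k) = 1 * (k+1) (k+3) / [(k+10) (k+1)] - rational in k, leading ratio 1; with t_0 = 9, classification follows.


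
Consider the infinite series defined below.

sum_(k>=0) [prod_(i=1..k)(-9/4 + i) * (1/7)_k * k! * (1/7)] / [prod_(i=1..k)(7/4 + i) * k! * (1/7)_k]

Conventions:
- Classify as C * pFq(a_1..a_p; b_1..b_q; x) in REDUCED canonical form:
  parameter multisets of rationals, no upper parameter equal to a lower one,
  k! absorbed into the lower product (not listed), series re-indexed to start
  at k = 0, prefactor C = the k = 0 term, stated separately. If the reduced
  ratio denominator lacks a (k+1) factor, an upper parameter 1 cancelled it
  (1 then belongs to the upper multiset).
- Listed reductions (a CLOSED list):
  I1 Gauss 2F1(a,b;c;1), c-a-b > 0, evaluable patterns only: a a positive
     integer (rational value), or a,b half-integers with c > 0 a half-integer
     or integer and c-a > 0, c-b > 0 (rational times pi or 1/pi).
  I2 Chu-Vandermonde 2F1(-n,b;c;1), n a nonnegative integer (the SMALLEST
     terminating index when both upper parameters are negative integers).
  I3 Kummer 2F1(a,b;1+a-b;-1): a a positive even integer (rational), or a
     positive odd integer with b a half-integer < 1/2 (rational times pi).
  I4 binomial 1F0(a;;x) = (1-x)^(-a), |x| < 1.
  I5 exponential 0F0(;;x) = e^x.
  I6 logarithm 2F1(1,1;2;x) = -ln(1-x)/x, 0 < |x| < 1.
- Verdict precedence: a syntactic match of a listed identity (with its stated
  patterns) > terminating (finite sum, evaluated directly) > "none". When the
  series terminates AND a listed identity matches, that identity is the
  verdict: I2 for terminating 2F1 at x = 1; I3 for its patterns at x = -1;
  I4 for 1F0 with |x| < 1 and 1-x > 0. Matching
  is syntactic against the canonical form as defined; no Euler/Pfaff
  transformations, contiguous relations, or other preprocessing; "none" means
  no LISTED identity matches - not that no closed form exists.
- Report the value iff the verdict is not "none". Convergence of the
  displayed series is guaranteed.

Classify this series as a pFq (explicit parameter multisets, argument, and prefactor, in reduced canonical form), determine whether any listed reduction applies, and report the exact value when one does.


Key step: with t_0 = 1/7, the factorial ratio (C = 1/7, x = 1) (k+a-1)!/(a-1)! is a rising factorial (a)_k.
Step ratio: r(k) = 1 * (k-5/4) (k+1) / [(k+11/4) (k+1)] - rational in k, leading ratio 1; with t_0 = 1/7, classification follows.

This is 1/7 * 2F1(-5/4, 1; 11/4; 1) in reduced canonical form. Verdict (x = 1): Gauss (I1, integer-parameter pattern) applies (x = 1: the Gamma ratio telescopes since c-a-b = 3 > 0 and a = 1 in Z>0). Exact value: 1/12.


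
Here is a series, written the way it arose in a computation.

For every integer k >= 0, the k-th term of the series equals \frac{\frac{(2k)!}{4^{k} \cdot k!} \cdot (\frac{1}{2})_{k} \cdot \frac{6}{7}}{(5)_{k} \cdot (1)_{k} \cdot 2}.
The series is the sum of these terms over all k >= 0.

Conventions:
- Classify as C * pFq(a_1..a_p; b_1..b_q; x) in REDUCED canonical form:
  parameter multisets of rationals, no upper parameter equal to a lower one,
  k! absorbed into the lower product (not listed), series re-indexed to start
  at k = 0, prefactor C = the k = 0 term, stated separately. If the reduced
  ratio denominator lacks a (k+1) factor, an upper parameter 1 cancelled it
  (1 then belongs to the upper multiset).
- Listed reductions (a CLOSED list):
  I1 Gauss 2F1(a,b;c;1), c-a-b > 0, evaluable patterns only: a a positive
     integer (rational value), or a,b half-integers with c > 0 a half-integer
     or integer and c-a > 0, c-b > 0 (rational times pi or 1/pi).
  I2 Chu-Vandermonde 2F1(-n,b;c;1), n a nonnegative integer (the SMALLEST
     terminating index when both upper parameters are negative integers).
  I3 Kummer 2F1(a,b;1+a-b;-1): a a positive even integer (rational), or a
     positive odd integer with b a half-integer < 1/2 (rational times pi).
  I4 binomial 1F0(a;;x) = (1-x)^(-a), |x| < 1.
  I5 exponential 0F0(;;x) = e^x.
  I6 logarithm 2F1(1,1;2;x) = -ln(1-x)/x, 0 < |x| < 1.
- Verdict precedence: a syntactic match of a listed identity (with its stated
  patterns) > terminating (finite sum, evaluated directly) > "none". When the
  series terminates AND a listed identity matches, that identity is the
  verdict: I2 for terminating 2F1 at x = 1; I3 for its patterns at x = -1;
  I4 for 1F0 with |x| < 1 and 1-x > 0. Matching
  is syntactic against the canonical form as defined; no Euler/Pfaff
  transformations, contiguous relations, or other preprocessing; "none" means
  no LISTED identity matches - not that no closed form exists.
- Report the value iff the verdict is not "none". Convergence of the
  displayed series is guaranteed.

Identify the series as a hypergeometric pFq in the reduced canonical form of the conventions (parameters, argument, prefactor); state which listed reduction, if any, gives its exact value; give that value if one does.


Key observation: t_0 being \frac{3}{7}, (1)_k (C = 3/7) is k! itself.
Term ratio: r(k) = 1 * (k+\frac{1}{2}) (k+\frac{1}{2}) / [(k+5) (k+1)] - rational in k. x = 1; t_0 = \frac{3}{7}; negate the roots.

Prefactor \frac{3}{7}, argument 1: 2F1 with upper {\frac{1}{2}, \frac{1}{2}} over lower {5}. Verdict: the half-integer Gauss pattern (I1) fires (x = 1; upper {\frac{1}{2}, \frac{1}{2}} half-integers, c = 5 in the evaluable pattern). Sum: \frac{12288}{8575} / \pi.


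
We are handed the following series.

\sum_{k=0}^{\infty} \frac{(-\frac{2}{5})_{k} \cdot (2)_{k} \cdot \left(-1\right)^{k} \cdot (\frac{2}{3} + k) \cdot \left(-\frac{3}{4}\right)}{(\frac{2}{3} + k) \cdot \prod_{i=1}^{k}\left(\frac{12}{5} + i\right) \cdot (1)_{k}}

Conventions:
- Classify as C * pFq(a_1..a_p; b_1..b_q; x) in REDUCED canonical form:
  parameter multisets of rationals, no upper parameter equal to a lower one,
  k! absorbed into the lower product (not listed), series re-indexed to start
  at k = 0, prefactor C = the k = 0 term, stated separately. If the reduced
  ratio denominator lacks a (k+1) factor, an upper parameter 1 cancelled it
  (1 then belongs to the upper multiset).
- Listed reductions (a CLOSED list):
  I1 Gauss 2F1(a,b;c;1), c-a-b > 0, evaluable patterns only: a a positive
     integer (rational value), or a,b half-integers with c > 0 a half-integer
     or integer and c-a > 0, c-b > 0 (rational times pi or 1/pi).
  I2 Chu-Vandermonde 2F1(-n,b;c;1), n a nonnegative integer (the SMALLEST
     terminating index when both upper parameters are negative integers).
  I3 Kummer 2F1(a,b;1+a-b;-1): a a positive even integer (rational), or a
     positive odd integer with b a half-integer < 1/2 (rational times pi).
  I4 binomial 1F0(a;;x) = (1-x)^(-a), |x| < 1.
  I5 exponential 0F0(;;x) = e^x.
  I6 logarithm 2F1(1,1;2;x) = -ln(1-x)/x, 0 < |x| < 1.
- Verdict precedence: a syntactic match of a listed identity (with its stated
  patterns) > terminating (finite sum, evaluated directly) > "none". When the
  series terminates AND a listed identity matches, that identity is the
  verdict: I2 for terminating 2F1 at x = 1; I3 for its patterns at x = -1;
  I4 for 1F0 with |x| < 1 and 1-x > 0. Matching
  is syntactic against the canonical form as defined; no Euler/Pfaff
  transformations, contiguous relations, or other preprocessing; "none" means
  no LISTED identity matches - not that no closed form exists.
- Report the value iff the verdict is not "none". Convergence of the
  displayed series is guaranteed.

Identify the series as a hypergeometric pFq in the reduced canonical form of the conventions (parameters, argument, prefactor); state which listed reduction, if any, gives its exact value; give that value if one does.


At argument -1: a 2F1 with upper {-\frac{2}{5}, 2}, lower {\frac{17}{5}}, scaled by C = -\frac{3}{4}. Verdict: Kummer's theorem (I3) fires (x = -1; c = \frac{17}{5} equals 1+a-b for upper {-\frac{2}{5}, 2}: listed pattern). Exact value: -\frac{9}{10}.

Key observation: t_0 = -\frac{3}{4} here, and (1)_k (prefactor -3/4) is k! itself.
Adjacent-term ratio: r(k) = -1 * (k-\frac{2}{5}) (k+2) / [(k+\frac{17}{5}) (k+1)] - poly over poly, x = -1 from leading terms; C = -\frac{3}{4} at k = 0.


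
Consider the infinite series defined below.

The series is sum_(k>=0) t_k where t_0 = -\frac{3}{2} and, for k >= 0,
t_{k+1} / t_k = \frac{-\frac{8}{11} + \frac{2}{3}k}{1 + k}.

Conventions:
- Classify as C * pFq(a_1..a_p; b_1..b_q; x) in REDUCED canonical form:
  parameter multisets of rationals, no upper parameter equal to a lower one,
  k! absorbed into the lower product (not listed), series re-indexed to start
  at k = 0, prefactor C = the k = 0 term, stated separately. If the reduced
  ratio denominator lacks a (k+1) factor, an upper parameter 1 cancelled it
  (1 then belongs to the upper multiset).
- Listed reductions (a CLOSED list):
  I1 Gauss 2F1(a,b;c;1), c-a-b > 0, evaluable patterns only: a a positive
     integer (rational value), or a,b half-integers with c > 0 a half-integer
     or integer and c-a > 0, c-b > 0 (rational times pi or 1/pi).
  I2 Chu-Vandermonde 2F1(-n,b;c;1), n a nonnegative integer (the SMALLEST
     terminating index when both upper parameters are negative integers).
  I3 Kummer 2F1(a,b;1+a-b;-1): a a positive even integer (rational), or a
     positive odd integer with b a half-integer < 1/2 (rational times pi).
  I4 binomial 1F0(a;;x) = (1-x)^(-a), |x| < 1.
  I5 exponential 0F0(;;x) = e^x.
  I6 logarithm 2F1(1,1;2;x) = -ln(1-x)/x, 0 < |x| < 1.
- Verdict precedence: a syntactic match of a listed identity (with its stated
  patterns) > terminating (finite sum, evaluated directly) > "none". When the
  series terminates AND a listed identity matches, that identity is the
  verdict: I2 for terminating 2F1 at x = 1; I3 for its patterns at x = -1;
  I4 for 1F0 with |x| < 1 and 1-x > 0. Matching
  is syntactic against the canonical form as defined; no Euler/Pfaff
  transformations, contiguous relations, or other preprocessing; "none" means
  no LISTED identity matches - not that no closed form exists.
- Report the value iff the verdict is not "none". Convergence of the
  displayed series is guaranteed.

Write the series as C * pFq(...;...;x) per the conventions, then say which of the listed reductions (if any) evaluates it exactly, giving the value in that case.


Prefactor -\frac{3}{2}, argument \frac{2}{3}: 1F0 with upper {-\frac{12}{11}} over lower {-}. Verdict: this is the I4 binomial reduction (the 1F0 binomial series: exponent 12/11, x = \frac{2}{3}). Hence: \left(-\frac{3}{2}\right) \cdot \left(\frac{1}{3}\right)^{\frac{12}{11}}.

Key step: t_0 = -\frac{3}{2} here, and the expanded ratio factors over Q; C = -3/2, x = 2/3, roots give parameters.
Adjacent-term ratio: r(k) = \frac{2}{3} * (k-\frac{12}{11}) / [(k+1)] - rational in k. x = \frac{2}{3}; t_0 = -\frac{3}{2}; negate the roots.


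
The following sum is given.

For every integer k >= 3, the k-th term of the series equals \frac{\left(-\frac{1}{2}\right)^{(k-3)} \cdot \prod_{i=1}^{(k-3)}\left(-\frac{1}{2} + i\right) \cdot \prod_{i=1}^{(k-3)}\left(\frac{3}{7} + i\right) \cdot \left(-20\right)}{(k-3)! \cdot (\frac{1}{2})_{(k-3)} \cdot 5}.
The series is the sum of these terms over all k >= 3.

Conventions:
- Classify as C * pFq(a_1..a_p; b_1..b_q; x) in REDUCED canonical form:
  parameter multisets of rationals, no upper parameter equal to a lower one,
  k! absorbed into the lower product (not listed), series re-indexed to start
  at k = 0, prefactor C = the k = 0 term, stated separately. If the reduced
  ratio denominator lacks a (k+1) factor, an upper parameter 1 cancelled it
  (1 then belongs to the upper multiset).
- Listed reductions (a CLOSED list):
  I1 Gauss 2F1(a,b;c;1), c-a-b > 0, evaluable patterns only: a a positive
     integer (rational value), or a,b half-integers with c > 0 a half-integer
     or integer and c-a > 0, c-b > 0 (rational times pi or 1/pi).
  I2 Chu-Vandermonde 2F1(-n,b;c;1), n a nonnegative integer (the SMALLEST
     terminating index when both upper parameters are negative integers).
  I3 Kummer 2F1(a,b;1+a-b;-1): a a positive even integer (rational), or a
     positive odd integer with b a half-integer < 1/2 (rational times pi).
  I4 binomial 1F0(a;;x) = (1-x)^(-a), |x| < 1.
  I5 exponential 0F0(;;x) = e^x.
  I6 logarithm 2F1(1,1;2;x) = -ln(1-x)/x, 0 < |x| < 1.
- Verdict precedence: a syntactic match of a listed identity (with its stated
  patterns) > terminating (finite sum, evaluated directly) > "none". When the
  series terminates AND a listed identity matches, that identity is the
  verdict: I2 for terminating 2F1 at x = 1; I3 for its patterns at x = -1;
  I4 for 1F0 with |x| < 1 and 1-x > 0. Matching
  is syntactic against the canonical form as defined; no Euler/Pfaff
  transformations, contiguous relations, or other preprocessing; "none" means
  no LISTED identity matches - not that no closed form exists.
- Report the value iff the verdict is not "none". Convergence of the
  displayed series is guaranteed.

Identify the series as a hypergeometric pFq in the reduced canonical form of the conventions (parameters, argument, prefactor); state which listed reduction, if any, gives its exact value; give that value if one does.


Prefactor -4, argument -\frac{1}{2}: 1F0 with upper {\frac{10}{7}} over lower {-}. Verdict: the I4 binomial reduction applies (the 1F0 binomial series: exponent -10/7, x = -\frac{1}{2}). Sum: \left(-4\right) \cdot \left(\frac{3}{2}\right)^{-\frac{10}{7}}.

Key observation: x = -\frac{1}{2} and the running product (C = -4) telescopes to a rising factorial.
Adjacent-term ratio: r(k) = -\frac{1}{2} * (k+\frac{10}{7}) / [(k+1)] ; factor over Q: parameters, x = -\frac{1}{2}, and C = -4.


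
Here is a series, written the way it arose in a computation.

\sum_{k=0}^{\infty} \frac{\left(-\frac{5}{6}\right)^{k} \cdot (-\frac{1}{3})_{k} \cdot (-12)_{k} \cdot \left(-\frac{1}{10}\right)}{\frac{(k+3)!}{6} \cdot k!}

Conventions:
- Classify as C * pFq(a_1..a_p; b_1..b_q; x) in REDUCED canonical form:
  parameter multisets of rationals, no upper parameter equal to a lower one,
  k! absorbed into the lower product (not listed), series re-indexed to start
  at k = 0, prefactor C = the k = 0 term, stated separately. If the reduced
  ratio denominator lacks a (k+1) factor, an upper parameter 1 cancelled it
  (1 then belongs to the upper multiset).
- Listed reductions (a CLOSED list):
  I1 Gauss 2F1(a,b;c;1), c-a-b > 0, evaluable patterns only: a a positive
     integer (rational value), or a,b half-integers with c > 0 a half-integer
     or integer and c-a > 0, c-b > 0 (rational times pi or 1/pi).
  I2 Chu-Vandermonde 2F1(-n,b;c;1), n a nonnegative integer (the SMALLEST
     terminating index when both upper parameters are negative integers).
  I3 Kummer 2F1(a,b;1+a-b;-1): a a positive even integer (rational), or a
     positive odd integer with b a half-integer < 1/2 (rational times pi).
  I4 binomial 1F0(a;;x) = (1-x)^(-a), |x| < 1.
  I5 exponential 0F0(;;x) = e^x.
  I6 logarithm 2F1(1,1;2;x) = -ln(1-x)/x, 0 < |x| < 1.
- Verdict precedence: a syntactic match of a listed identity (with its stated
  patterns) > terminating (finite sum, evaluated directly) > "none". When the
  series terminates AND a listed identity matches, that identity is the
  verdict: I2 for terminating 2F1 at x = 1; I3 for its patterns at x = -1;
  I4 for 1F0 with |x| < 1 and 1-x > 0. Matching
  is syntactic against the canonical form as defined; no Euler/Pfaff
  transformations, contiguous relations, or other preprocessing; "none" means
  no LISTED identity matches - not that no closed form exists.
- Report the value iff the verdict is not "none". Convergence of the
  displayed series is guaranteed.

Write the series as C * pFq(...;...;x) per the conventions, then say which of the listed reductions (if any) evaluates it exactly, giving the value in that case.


Classification (C = -\frac{1}{10}): 2F1 with upper {-12, -\frac{1}{3}}, lower {4}, argument x = -\frac{5}{6}. Verdict: terminating - upper parameter -12 makes this a finite sum (last index 12), evaluated exactly. Hence: \frac{1302027136649610157}{9838850899029626880}.

Key observation: x = -\frac{5}{6} and the denominator's factorial ratio (prefactor -1/10) is a lower Pochhammer.
Term ratio: r(k) = -\frac{5}{6} * (k-12) (k-\frac{1}{3}) / [(k+4) (k+1)] - poly over poly, x = -\frac{5}{6} from leading terms; C = -\frac{1}{10} at k = 0.


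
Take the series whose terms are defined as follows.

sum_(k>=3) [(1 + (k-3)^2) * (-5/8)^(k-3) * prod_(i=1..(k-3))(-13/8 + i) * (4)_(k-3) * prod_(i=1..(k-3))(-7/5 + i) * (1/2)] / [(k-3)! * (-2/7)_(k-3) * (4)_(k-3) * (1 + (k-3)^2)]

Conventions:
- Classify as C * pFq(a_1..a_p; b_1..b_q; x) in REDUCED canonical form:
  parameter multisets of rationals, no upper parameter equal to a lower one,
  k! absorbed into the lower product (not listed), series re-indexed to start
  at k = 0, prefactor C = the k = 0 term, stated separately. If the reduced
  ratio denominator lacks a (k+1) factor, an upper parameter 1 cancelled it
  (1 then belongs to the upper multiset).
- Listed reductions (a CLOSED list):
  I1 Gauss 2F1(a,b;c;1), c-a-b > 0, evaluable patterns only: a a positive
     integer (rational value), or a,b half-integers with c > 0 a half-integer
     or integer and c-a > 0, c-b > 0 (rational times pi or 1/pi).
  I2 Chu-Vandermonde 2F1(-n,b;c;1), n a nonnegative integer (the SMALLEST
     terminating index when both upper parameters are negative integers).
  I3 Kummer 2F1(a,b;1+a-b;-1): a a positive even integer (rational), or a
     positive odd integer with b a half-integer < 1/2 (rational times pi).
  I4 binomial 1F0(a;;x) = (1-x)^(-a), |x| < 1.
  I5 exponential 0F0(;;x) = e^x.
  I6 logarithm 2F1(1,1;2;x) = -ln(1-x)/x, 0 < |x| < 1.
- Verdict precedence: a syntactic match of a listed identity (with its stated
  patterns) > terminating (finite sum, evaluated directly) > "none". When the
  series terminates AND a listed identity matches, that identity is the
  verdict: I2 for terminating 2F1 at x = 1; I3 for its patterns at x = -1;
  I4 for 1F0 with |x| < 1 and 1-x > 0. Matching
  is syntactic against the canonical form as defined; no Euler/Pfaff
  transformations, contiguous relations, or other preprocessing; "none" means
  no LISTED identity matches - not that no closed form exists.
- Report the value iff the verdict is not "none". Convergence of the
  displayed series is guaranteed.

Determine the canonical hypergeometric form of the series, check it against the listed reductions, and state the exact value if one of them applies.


x = -5/8 here; the reduced form reads 2F1, upper {-5/8, -2/5}, lower {-2/7}, C = 1/2. Verdict: none. A 2F1 with upper {-5/8, -2/5} fits none of I1-I6 at x = -5/8; the sum runs forever.

First insight: from the first term 1/2: k^2 + 1 divides numerator and denominator alike; C = 1/2, x = -5/8 after cancelling.
Consecutive-term ratio: r(k) = (-5/8) * (k-5/8) (k-2/5) / [(k-2/7) (k+1)] ; factor over Q: parameters, x = (-5/8), and C = 1/2.


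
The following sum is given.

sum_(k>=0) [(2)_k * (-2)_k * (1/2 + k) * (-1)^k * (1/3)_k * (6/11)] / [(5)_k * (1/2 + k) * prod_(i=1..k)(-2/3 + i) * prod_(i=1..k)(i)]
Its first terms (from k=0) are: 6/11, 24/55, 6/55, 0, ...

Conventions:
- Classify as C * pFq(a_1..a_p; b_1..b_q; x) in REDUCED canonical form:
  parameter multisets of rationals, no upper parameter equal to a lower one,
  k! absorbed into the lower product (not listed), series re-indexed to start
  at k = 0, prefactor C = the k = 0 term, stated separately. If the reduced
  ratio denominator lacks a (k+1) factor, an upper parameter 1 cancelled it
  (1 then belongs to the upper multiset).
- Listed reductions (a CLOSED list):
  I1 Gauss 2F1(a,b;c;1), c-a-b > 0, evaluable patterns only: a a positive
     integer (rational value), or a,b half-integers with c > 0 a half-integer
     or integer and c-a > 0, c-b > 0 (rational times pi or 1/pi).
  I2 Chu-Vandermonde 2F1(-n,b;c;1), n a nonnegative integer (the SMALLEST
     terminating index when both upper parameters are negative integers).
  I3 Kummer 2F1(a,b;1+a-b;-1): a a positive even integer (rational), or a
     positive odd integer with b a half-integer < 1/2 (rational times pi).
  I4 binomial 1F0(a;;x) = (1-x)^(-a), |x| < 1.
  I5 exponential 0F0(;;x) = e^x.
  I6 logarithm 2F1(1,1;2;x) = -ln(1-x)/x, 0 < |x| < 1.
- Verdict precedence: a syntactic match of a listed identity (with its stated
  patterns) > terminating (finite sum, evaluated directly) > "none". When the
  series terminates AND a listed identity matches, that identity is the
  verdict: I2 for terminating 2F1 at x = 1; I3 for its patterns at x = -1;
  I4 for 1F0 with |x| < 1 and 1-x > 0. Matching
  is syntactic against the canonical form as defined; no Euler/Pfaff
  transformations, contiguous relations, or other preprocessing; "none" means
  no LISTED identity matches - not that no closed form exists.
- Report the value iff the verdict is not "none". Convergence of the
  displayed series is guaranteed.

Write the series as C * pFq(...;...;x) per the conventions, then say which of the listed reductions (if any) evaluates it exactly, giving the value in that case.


Classification (C = 6/11): 2F1 with upper {-2, 2}, lower {5}, argument x = -1. Verdict at x = -1: Kummer (I3) matches (x = -1; c = 5 equals 1+a-b for upper {-2, 2}: listed pattern). Exact value: 12/11.

Structural cue: t_0 being 6/11, striking the common factor k + 1/2 reduces the term (C = 6/11, x = -1).
Adjacent-term ratio: r(k) = (-1) * (k-2) (k+2) / [(k+5) (k+1)] - rational; roots negated = parameters, x = (-1), C = 6/11.


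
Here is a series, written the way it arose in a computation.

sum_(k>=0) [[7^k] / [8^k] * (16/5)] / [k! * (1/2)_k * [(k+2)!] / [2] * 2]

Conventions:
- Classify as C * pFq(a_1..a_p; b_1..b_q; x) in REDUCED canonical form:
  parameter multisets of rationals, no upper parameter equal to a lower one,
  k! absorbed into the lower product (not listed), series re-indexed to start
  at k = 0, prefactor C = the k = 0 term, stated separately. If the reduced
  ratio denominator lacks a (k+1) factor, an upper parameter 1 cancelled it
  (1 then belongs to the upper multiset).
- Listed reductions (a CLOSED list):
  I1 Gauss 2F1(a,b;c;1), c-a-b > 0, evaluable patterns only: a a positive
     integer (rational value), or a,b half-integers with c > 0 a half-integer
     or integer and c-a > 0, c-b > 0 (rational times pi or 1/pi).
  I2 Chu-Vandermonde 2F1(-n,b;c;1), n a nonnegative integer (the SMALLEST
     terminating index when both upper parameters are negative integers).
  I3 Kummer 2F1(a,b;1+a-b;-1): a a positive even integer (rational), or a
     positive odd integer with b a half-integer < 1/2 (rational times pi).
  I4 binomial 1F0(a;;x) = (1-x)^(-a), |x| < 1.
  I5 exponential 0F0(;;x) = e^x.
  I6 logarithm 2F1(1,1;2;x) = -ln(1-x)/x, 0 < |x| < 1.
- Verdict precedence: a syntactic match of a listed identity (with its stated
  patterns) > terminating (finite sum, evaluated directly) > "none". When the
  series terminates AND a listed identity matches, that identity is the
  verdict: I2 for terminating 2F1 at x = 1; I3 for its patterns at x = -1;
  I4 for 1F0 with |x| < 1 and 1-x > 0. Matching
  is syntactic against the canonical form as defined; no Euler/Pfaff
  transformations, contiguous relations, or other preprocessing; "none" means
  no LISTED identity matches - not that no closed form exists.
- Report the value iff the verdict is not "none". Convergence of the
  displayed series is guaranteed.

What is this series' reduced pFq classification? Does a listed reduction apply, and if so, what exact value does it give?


This is 8/5 * 0F2(-; 1/2, 3; 7/8) in reduced canonical form. Verdict: none. A 0F2 with upper {-} fits none of I1-I6 at x = 7/8; the sum runs forever.

Key observation: x = (7/8) and the denominator's factorial ratio (C = 8/5) is a lower Pochhammer.
Consecutive-term ratio: r(k) = (7/8) * 1 / [(k+1/2) (k+3) (k+1)] ; factor over Q: parameters, x = (7/8), and C = 8/5.
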